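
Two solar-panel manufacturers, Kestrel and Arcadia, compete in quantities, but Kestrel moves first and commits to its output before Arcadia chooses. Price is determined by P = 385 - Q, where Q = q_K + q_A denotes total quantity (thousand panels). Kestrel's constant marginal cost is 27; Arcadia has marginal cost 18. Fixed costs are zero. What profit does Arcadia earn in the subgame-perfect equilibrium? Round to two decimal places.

Solve by backward induction. Given q_K, the follower Arcadia maximises π_A = (385 - q_K - q_A)q_A - 18q_A.
Follower FOC: 367 - q_K - 2q_A = 0, so q_A(q_K) = (367 - q_K)/2.
Kestrel substitutes q_A(q_K) into its own profit: π_K = q_K(385 - q_K - (367 - q_K)/2) - 27q_K = (403/2 - (1/2)q_K)q_K - 27q_K.
Maximising: ∂π_K/∂q_K = 349/2 - q_K = 0, giving q_K = 349/2.
Then q_A = (367 - 349/2)/2 = 385/4.
Price P = 385 - 1083/4 = 457/4.
Arcadia's profit: (457/4 - 18)·(385/4) = 9264.0625.

9264.06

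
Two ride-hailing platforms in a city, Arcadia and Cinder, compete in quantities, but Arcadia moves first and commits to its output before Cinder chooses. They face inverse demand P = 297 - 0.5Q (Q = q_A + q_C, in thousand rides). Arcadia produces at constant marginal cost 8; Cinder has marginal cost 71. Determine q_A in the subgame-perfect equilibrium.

Solve by backward induction. Given q_A, the follower Cinder maximises π_C = (297 - (1/2)q_A - (1/2)q_C)q_C - 71q_C.
Setting the follower's marginal profit to zero, 226 - (1/2)q_A - q_C = 0, i.e. q_C = (226 - (1/2)q_A).
Arcadia substitutes q_C(q_A) into its own profit: π_A = q_A(297 - (1/2)q_A - (226 - (1/2)q_A)/2) - 8q_A = (184 - (1/4)q_A)q_A - 8q_A.
Leader FOC: 176 - (1/2)q_A = 0, so q_A = 352.
Then q_C = (226 - (1/2)·352) = 50.

352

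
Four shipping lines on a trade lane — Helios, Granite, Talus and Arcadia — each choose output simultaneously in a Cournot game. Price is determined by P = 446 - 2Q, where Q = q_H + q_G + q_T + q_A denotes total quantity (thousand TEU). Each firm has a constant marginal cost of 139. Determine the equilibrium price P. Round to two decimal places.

200.40

Each firm earns π_i = (446 - 2Q)q_i - 139q_i.
First-order condition (treating rivals' output as given): 307 - 4q_i - 2·Σ_{j≠i} q_j = 0.
With identical firms every q_j equals q_i, so Σ_{j≠i} q_j = 3q_i and 307 = 10q_i, giving q_i = 307/10.
Total output Q = 614/5, so price P = 446 - 2·(614/5) = 1002/5.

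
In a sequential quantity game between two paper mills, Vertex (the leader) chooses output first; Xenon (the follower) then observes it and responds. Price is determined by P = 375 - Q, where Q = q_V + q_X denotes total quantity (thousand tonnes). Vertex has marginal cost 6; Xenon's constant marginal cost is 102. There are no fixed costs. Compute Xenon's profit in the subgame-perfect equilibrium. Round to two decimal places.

410.06

The follower Xenon best-responds to any q_V: π_X = (375 - Q)q_X - 102q_X.
∂π_X/∂q_X = 273 - q_V - 2q_X = 0 gives the reaction function q_X = (273 - q_V)/2.
Vertex substitutes q_X(q_V) into its own profit: π_V = q_V(375 - q_V - (273 - q_V)/2) - 6q_V = (477/2 - (1/2)q_V)q_V - 6q_V.
Leader FOC: 465/2 - q_V = 0, so q_V = 465/2.
Then q_X = (273 - 465/2)/2 = 81/4.
Price P = 375 - 1011/4 = 489/4.
Xenon's profit: (489/4 - 102)·(81/4) = 410.0625.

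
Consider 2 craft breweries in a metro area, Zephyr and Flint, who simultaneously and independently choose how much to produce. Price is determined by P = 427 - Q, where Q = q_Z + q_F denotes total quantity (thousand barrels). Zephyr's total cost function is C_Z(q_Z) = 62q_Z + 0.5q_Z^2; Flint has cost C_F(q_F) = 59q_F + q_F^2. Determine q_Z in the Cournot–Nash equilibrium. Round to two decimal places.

99.27

Zephyr's profit: π_Z = (427 - Q)q_Z - (62q_Z + (1/2)q_Z²). Setting ∂π_Z/∂q_Z = 0: 365 - 3q_Z - (q_F) = 0.
Flint's first-order condition: 368 - 4q_F - (q_Z) = 0.
Rearranging gives the reaction functions q_Z = (365 - q_F)/3 and q_F = (368 - q_Z)/4.
Substituting one into the other gives q_Z = 1092/11 and q_F = 739/11.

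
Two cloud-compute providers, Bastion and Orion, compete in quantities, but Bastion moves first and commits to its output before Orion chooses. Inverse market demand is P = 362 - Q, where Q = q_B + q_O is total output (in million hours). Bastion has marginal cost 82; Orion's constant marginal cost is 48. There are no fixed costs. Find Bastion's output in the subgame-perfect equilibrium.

Solve by backward induction. Given q_B, the follower Orion maximises π_O = (362 - q_B - q_O)q_O - 48q_O.
∂π_O/∂q_O = 314 - q_B - 2q_O = 0 gives the reaction function q_O = (314 - q_B)/2.
The leader anticipates this reaction. Substituting into P = 362 - Q gives P = 205 - (1/2)q_B, so π_B = (205 - (1/2)q_B)q_B - 82q_B.
Maximising: ∂π_B/∂q_B = 123 - q_B = 0, giving q_B = 123.
Then q_O = (314 - 123)/2 = 191/2.

123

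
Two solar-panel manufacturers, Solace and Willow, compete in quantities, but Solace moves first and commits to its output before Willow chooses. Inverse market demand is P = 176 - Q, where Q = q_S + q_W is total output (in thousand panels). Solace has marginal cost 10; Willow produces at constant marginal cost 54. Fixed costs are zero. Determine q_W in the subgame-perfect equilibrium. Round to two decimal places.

The follower Willow best-responds to any q_S: π_W = (176 - Q)q_W - 54q_W.
Setting the follower's marginal profit to zero, 122 - q_S - 2q_W = 0, i.e. q_W = (122 - q_S)/2.
Solace substitutes q_W(q_S) into its own profit: π_S = q_S(176 - q_S - (122 - q_S)/2) - 10q_S = (115 - (1/2)q_S)q_S - 10q_S.
The leader's first-order condition 105 - q_S = 0 yields q_S = 105.
Then q_W = (122 - 105)/2 = 17/2.

8.50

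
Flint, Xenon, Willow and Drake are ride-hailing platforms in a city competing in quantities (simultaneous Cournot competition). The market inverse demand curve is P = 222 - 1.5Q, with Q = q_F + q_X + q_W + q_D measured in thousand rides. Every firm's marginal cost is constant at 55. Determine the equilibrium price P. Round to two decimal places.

88.40

Each firm earns π_i = (222 - 1.5Q)q_i - 55q_i.
Setting ∂π_i/∂q_i = 0 with rivals' quantities fixed: 167 - 3q_i - (3/2)·Σ_{j≠i} q_j = 0.
By symmetry each firm produces the same amount; substituting Σ_{j≠i} q_j = 3q_i yields q_i = 167/(15/2) = 334/15.
Total output Q = 1336/15, so price P = 222 - (3/2)·(1336/15) = 442/5.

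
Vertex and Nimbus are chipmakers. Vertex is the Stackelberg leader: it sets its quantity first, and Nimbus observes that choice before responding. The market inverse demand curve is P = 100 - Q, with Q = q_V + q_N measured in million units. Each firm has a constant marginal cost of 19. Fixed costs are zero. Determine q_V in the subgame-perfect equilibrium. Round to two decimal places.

40.50

Solve by backward induction. Given q_V, the follower Nimbus maximises π_N = (100 - q_V - q_N)q_N - 19q_N.
Follower FOC: 81 - q_V - 2q_N = 0, so q_N(q_V) = (81 - q_V)/2.
The leader anticipates this reaction. Substituting into P = 100 - Q gives P = 119/2 - (1/2)q_V, so π_V = (119/2 - (1/2)q_V)q_V - 19q_V.
Maximising: ∂π_V/∂q_V = 81/2 - q_V = 0, giving q_V = 81/2.
Then q_N = (81 - 81/2)/2 = 81/4.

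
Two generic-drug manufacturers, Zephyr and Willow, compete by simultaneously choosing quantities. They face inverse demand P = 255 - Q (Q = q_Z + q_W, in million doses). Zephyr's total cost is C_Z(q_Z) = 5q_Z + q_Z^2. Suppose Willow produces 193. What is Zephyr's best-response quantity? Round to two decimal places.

With the rival's output fixed at 193, Zephyr's profit is π_Z = (255 - 193 - q_Z)q_Z - (5q_Z + q_Z²) = (62 - q_Z)q_Z - (5q_Z + q_Z²).
∂π_Z/∂q_Z = 57 - 4q_Z = 0, so q_Z = 57/4.

14.25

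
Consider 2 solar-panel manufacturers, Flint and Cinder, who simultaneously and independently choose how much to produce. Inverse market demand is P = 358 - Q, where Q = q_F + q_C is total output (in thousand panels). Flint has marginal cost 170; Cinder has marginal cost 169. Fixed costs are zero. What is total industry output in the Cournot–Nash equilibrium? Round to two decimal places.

Flint's profit: π_F = (358 - Q)q_F - (170q_F). Setting ∂π_F/∂q_F = 0: 188 - 2q_F - (q_C) = 0.
Cinder's profit: π_C = (358 - Q)q_C - (169q_C). Setting ∂π_C/∂q_C = 0: 189 - 2q_C - (q_F) = 0.
Best responses: q_F = (188 - q_C)/2, q_C = (189 - q_F)/2.
Solving the pair: q_F = 187/3, q_C = 190/3.
Total output Q = 187/3 + 190/3 = 377/3.

125.67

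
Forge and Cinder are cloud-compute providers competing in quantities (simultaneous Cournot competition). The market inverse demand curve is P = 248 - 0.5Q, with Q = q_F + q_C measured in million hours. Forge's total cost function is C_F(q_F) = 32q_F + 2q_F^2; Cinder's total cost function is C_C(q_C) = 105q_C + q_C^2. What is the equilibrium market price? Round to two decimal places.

207.88

Forge's profit: π_F = (248 - 0.5Q)q_F - (32q_F + 2q_F²). Setting ∂π_F/∂q_F = 0: 216 - 5q_F - (1/2)(q_C) = 0.
Cinder's first-order condition: 143 - 3q_C - (1/2)(q_F) = 0.
Best responses: q_F = (216 - (1/2)q_C)/5, q_C = (143 - (1/2)q_F)/3.
Substituting one into the other gives q_F = 39.0847 and q_C = 41.1525.
Total output Q = 80.2373, so price P = 248 - (1/2)·80.2373 = 207.8814.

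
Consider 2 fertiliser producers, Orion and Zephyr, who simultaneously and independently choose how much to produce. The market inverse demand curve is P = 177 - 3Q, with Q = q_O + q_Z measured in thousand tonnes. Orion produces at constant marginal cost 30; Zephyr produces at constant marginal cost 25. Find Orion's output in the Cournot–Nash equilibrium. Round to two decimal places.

15.78

Orion's profit: π_O = (177 - 3Q)q_O - (30q_O). Setting ∂π_O/∂q_O = 0: 147 - 6q_O - 3(q_Z) = 0.
Zephyr's first-order condition: 152 - 6q_Z - 3(q_O) = 0.
So q_O = (147 - 3q_Z)/6 and q_Z = (152 - 3q_O)/6.
Solving the pair: q_O = 142/9, q_Z = 157/9.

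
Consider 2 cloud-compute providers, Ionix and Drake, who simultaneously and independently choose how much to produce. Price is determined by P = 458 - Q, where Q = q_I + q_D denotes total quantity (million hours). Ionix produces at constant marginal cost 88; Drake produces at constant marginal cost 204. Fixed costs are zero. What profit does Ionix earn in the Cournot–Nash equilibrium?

Ionix's profit: π_I = (458 - Q)q_I - (88q_I). Setting ∂π_I/∂q_I = 0: 370 - 2q_I - (q_D) = 0.
Drake's profit: π_D = (458 - Q)q_D - (204q_D). Setting ∂π_D/∂q_D = 0: 254 - 2q_D - (q_I) = 0.
So q_I = (370 - q_D)/2 and q_D = (254 - q_I)/2.
Substituting one into the other gives q_I = 162 and q_D = 46.
Price P = 458 - 208 = 250.
Ionix's profit: (250 - 88)·162 = 26244.

26244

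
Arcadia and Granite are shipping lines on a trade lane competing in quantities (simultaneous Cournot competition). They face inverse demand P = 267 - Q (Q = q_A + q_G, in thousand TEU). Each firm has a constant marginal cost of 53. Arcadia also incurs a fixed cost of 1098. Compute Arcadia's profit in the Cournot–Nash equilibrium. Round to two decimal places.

3990.44

A representative firm's profit is π_i = q_i(267 - Q) - 53q_i.
First-order condition (treating rivals' output as given): 214 - 2q_i - q_j = 0.
By symmetry each firm produces the same amount; substituting q_j = q_i yields q_i = 214/3.
Price P = 267 - 428/3 = 373/3.
Arcadia's profit: (373/3 - 53)·(214/3) - 1098 = 3990.4444.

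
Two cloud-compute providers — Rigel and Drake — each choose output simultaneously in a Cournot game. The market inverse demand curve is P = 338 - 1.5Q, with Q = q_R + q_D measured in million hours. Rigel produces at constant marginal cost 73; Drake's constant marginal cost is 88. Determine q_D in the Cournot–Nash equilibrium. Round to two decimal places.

52.22

Rigel's profit: π_R = (338 - 1.5Q)q_R - (73q_R). Setting ∂π_R/∂q_R = 0: 265 - 3q_R - (3/2)(q_D) = 0.
Drake's first-order condition: 250 - 3q_D - (3/2)(q_R) = 0.
So q_R = (265 - (3/2)q_D)/3 and q_D = (250 - (3/2)q_R)/3.
Solving the pair: q_R = 560/9, q_D = 470/9.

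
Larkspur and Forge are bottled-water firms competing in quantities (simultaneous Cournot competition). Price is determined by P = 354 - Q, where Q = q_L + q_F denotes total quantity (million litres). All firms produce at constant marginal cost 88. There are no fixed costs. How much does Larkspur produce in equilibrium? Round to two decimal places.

Each firm earns π_i = (354 - Q)q_i - 88q_i.
Setting ∂π_i/∂q_i = 0 with rivals' quantities fixed: 266 - 2q_i - q_j = 0.
With identical firms every q_j equals q_i, so q_j = q_i and 266 = 3q_i, giving q_i = 266/3.

88.67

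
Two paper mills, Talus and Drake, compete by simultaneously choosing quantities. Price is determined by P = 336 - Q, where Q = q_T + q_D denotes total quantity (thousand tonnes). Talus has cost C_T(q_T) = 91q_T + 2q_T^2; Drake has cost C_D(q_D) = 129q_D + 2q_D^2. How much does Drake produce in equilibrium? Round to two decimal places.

28.49

Talus's profit: π_T = (336 - Q)q_T - (91q_T + 2q_T²). Setting ∂π_T/∂q_T = 0: 245 - 6q_T - (q_D) = 0.
Drake's profit: π_D = (336 - Q)q_D - (129q_D + 2q_D²). Setting ∂π_D/∂q_D = 0: 207 - 6q_D - (q_T) = 0.
So q_T = (245 - q_D)/6 and q_D = (207 - q_T)/6.
Solving the pair: q_T = 1263/35, q_D = 997/35.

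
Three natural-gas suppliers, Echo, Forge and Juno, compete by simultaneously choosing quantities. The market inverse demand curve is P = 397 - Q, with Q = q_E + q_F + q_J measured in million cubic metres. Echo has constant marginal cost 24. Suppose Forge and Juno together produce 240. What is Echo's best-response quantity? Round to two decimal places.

66.50

With rivals' combined output fixed at 240, Echo's profit is π_E = (397 - 240 - q_E)q_E - (24q_E) = (157 - q_E)q_E - (24q_E).
∂π_E/∂q_E = 133 - 2q_E = 0, so q_E = 133/2.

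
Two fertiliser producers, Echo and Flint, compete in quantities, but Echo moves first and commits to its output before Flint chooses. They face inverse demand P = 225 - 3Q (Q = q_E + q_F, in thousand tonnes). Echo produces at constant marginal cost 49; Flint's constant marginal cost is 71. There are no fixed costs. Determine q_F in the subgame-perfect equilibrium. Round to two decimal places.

Solve by backward induction. Given q_E, the follower Flint maximises π_F = (225 - 3q_E - 3q_F)q_F - 71q_F.
Setting the follower's marginal profit to zero, 154 - 3q_E - 6q_F = 0, i.e. q_F = (154 - 3q_E)/6.
Echo substitutes q_F(q_E) into its own profit: π_E = q_E(225 - 3q_E - (154 - 3q_E)/2) - 49q_E = (148 - (3/2)q_E)q_E - 49q_E.
The leader's first-order condition 99 - 3q_E = 0 yields q_E = 33.
Then q_F = (154 - 3·33)/6 = 55/6.

9.17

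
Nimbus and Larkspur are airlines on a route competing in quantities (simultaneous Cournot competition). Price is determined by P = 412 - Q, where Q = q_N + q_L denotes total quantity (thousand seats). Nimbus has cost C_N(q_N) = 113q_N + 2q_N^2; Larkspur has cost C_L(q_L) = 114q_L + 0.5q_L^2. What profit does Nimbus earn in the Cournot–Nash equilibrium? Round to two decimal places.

3724.58

Nimbus's profit: π_N = (412 - Q)q_N - (113q_N + 2q_N²). Setting ∂π_N/∂q_N = 0: 299 - 6q_N - (q_L) = 0.
Larkspur's first-order condition: 298 - 3q_L - (q_N) = 0.
Rearranging gives the reaction functions q_N = (299 - q_L)/6 and q_L = (298 - q_N)/3.
Solving the pair: q_N = 599/17, q_L = 1489/17.
Price P = 412 - 122.8235 = 289.1765.
Nimbus's profit: 289.1765·(599/17) - 113·(599/17) - 2(599/17)² = 3724.5779.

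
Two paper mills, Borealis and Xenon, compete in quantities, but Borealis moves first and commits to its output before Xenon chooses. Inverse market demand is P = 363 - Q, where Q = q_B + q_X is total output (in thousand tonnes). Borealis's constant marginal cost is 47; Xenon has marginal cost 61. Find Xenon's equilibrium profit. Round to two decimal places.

4692.25

The follower Xenon best-responds to any q_B: π_X = (363 - Q)q_X - 61q_X.
∂π_X/∂q_X = 302 - q_B - 2q_X = 0 gives the reaction function q_X = (302 - q_B)/2.
Borealis substitutes q_X(q_B) into its own profit: π_B = q_B(363 - q_B - (302 - q_B)/2) - 47q_B = (212 - (1/2)q_B)q_B - 47q_B.
The leader's first-order condition 165 - q_B = 0 yields q_B = 165.
Then q_X = (302 - 165)/2 = 137/2.
Price P = 363 - 467/2 = 259/2.
Xenon's profit: (259/2 - 61)·(137/2) = 4692.2500.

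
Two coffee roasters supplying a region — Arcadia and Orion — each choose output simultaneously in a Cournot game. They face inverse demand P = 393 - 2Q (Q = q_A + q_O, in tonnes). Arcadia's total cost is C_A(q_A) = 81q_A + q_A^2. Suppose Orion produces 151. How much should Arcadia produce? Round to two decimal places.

1.67

With the rival's output fixed at 151, Arcadia's profit is π_A = (393 - 2·151 - 2q_A)q_A - (81q_A + q_A²) = (91 - 2q_A)q_A - (81q_A + q_A²).
∂π_A/∂q_A = 10 - 6q_A = 0, so q_A = 5/3.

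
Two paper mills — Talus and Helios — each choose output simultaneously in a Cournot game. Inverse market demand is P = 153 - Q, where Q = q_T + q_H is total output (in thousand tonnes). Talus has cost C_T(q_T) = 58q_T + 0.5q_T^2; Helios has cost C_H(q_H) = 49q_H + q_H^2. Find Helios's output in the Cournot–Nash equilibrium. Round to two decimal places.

19.73

Talus's profit: π_T = (153 - Q)q_T - (58q_T + (1/2)q_T²). Setting ∂π_T/∂q_T = 0: 95 - 3q_T - (q_H) = 0.
Helios's first-order condition: 104 - 4q_H - (q_T) = 0.
So q_T = (95 - q_H)/3 and q_H = (104 - q_T)/4.
Solving the pair: q_T = 276/11, q_H = 217/11.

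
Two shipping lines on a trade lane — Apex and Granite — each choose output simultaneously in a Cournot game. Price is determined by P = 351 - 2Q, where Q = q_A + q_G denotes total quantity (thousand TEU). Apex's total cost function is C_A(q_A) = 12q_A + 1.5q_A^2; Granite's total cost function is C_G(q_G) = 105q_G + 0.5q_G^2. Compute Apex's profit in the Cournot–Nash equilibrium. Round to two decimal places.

Apex's profit: π_A = (351 - 2Q)q_A - (12q_A + (3/2)q_A²). Setting ∂π_A/∂q_A = 0: 339 - 7q_A - 2(q_G) = 0.
Granite's first-order condition: 246 - 5q_G - 2(q_A) = 0.
Best responses: q_A = (339 - 2q_G)/7, q_G = (246 - 2q_A)/5.
Substituting one into the other gives q_A = 1203/31 and q_G = 1044/31.
Price P = 351 - 2·72.4839 = 206.0323.
Apex's profit: 206.0323·(1203/31) - 12·(1203/31) - (3/2)(1203/31)² = 5270.7924.

5270.79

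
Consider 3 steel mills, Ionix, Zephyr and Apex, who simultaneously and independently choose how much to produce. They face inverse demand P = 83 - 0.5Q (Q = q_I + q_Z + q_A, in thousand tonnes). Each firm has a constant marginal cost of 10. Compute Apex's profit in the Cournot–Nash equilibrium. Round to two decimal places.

666.13

Each firm earns π_i = (83 - 0.5Q)q_i - 10q_i.
Setting ∂π_i/∂q_i = 0 with rivals' quantities fixed: 73 - q_i - (1/2)·Σ_{j≠i} q_j = 0.
By symmetry each firm produces the same amount; substituting Σ_{j≠i} q_j = 2q_i yields q_i = 73/2.
Price P = 83 - (1/2)·(219/2) = 113/4.
Apex's profit: (113/4 - 10)·(73/2) = 666.1250.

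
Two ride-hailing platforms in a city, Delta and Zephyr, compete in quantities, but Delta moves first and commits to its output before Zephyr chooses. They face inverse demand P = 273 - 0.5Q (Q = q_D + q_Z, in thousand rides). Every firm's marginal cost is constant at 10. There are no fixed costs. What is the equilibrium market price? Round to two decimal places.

75.75

Solve by backward induction. Given q_D, the follower Zephyr maximises π_Z = (273 - (1/2)q_D - (1/2)q_Z)q_Z - 10q_Z.
Setting the follower's marginal profit to zero, 263 - (1/2)q_D - q_Z = 0, i.e. q_Z = (263 - (1/2)q_D).
The leader anticipates this reaction. Substituting into P = 273 - 0.5Q gives P = 283/2 - (1/4)q_D, so π_D = (283/2 - (1/4)q_D)q_D - 10q_D.
Leader FOC: 263/2 - (1/2)q_D = 0, so q_D = 263.
Then q_Z = (263 - (1/2)·263) = 263/2.
Total output Q = 789/2, so price P = 273 - (1/2)·(789/2) = 303/4.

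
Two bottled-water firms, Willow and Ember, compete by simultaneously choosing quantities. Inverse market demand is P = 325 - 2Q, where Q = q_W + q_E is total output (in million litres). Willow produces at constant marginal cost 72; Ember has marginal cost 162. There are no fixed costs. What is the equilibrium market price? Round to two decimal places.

186.33

Willow's profit: π_W = (325 - 2Q)q_W - (72q_W). Setting ∂π_W/∂q_W = 0: 253 - 4q_W - 2(q_E) = 0.
Ember's profit: π_E = (325 - 2Q)q_E - (162q_E). Setting ∂π_E/∂q_E = 0: 163 - 4q_E - 2(q_W) = 0.
So q_W = (253 - 2q_E)/4 and q_E = (163 - 2q_W)/4.
Substituting one into the other gives q_W = 343/6 and q_E = 73/6.
Total output Q = 208/3, so price P = 325 - 2·(208/3) = 559/3.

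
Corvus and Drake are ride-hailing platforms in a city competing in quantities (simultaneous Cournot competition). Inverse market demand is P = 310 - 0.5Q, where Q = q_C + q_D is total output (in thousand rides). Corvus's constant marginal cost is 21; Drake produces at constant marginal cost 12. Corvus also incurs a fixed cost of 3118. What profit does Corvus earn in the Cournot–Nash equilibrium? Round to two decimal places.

Corvus's profit: π_C = (310 - 0.5Q)q_C - (21q_C). Setting ∂π_C/∂q_C = 0: 289 - q_C - (1/2)(q_D) = 0.
Drake's first-order condition: 298 - q_D - (1/2)(q_C) = 0.
Rearranging gives the reaction functions q_C = (289 - (1/2)q_D) and q_D = (298 - (1/2)q_C).
Solving the pair: q_C = 560/3, q_D = 614/3.
Price P = 310 - (1/2)·(1174/3) = 343/3.
Corvus's profit: (343/3 - 21)·(560/3) - 3118 = 14304.2222.

14304.22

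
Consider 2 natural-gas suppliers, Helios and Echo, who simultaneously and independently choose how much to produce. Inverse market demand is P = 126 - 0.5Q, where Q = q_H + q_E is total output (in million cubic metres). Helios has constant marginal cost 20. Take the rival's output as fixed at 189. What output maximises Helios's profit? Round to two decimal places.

11.50

With the rival's output fixed at 189, Helios's profit is π_H = (126 - (1/2)·189 - (1/2)q_H)q_H - (20q_H) = (63/2 - (1/2)q_H)q_H - (20q_H).
∂π_H/∂q_H = 23/2 - q_H = 0, so q_H = 23/2.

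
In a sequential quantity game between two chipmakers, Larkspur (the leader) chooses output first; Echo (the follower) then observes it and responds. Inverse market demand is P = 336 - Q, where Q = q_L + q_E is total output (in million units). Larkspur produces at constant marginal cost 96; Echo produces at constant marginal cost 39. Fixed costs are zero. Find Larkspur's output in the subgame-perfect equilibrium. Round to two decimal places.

91.50

Solve by backward induction. Given q_L, the follower Echo maximises π_E = (336 - q_L - q_E)q_E - 39q_E.
Follower FOC: 297 - q_L - 2q_E = 0, so q_E(q_L) = (297 - q_L)/2.
Larkspur substitutes q_E(q_L) into its own profit: π_L = q_L(336 - q_L - (297 - q_L)/2) - 96q_L = (375/2 - (1/2)q_L)q_L - 96q_L.
Maximising: ∂π_L/∂q_L = 183/2 - q_L = 0, giving q_L = 183/2.
Then q_E = (297 - 183/2)/2 = 411/4.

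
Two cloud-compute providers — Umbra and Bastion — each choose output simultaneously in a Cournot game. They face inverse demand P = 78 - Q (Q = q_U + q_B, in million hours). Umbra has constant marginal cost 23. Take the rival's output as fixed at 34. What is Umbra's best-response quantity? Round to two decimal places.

10.50

With the rival's output fixed at 34, Umbra's profit is π_U = (78 - 34 - q_U)q_U - (23q_U) = (44 - q_U)q_U - (23q_U).
∂π_U/∂q_U = 21 - 2q_U = 0, so q_U = 21/2.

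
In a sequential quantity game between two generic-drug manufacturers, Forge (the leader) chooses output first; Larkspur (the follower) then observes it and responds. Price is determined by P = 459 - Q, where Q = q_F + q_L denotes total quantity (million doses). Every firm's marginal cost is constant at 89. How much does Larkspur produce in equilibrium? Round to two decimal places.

The follower Larkspur best-responds to any q_F: π_L = (459 - Q)q_L - 89q_L.
∂π_L/∂q_L = 370 - q_F - 2q_L = 0 gives the reaction function q_L = (370 - q_F)/2.
The leader anticipates this reaction. Substituting into P = 459 - Q gives P = 274 - (1/2)q_F, so π_F = (274 - (1/2)q_F)q_F - 89q_F.
The leader's first-order condition 185 - q_F = 0 yields q_F = 185.
Then q_L = (370 - 185)/2 = 185/2.

92.50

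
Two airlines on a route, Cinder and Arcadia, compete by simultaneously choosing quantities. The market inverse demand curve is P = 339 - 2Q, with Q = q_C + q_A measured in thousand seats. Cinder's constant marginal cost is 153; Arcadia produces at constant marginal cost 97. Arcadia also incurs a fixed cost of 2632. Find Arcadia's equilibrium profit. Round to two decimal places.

2301.56

Cinder's profit: π_C = (339 - 2Q)q_C - (153q_C). Setting ∂π_C/∂q_C = 0: 186 - 4q_C - 2(q_A) = 0.
Arcadia's first-order condition: 242 - 4q_A - 2(q_C) = 0.
Rearranging gives the reaction functions q_C = (186 - 2q_A)/4 and q_A = (242 - 2q_C)/4.
Substituting one into the other gives q_C = 65/3 and q_A = 149/3.
Price P = 339 - 2·(214/3) = 589/3.
Arcadia's profit: (589/3 - 97)·(149/3) - 2632 = 2301.5556.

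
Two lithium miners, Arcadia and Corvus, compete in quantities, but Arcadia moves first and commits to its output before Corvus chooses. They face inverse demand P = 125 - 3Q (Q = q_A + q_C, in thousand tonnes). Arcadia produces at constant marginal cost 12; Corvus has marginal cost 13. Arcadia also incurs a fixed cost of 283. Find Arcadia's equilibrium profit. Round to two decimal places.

Solve by backward induction. Given q_A, the follower Corvus maximises π_C = (125 - 3q_A - 3q_C)q_C - 13q_C.
Follower FOC: 112 - 3q_A - 6q_C = 0, so q_C(q_A) = (112 - 3q_A)/6.
The leader anticipates this reaction. Substituting into P = 125 - 3Q gives P = 69 - (3/2)q_A, so π_A = (69 - (3/2)q_A)q_A - 12q_A.
Leader FOC: 57 - 3q_A = 0, so q_A = 19.
Then q_C = (112 - 3·19)/6 = 55/6.
Price P = 125 - 3·(169/6) = 81/2.
Arcadia's profit: (81/2 - 12)·19 - 283 = 517/2.

258.50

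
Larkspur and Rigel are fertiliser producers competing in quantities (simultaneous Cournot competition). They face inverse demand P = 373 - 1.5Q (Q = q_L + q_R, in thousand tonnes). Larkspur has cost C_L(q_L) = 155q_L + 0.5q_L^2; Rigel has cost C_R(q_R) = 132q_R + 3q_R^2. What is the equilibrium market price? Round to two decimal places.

Larkspur's profit: π_L = (373 - 1.5Q)q_L - (155q_L + (1/2)q_L²). Setting ∂π_L/∂q_L = 0: 218 - 4q_L - (3/2)(q_R) = 0.
Rigel's profit: π_R = (373 - 1.5Q)q_R - (132q_R + 3q_R²). Setting ∂π_R/∂q_R = 0: 241 - 9q_R - (3/2)(q_L) = 0.
Best responses: q_L = (218 - (3/2)q_R)/4, q_R = (241 - (3/2)q_L)/9.
Substituting one into the other gives q_L = 47.4222 and q_R = 18.8741.
Total output Q = 1790/27, so price P = 373 - (3/2)·(1790/27) = 273.5556.

273.56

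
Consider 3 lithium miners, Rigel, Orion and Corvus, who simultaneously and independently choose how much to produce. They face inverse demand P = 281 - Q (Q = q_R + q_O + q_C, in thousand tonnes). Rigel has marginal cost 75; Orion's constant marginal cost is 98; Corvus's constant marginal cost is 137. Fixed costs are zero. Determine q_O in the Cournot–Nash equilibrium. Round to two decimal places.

49.75

Rigel's profit: π_R = (281 - Q)q_R - (75q_R). Setting ∂π_R/∂q_R = 0: 206 - 2q_R - (q_O + q_C) = 0.
Orion's profit: π_O = (281 - Q)q_O - (98q_O). Setting ∂π_O/∂q_O = 0: 183 - 2q_O - (q_R + q_C) = 0.
Corvus's first-order condition: 144 - 2q_C - (q_R + q_O) = 0.
Adding the 3 conditions: 533 − 2Q − 2Q = 0, i.e. Q = 533/4.
Back-substituting: q_R = (206 − 533/4) = 291/4, q_O = (183 − 533/4) = 199/4, q_C = (144 − 533/4) = 43/4.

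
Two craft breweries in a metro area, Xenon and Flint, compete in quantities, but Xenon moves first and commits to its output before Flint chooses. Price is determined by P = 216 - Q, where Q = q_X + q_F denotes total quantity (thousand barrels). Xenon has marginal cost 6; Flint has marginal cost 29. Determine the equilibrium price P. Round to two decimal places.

64.25

The follower Flint best-responds to any q_X: π_F = (216 - Q)q_F - 29q_F.
Follower FOC: 187 - q_X - 2q_F = 0, so q_F(q_X) = (187 - q_X)/2.
The leader anticipates this reaction. Substituting into P = 216 - Q gives P = 245/2 - (1/2)q_X, so π_X = (245/2 - (1/2)q_X)q_X - 6q_X.
Leader FOC: 233/2 - q_X = 0, so q_X = 233/2.
Then q_F = (187 - 233/2)/2 = 141/4.
Total output Q = 607/4, so price P = 216 - 607/4 = 257/4.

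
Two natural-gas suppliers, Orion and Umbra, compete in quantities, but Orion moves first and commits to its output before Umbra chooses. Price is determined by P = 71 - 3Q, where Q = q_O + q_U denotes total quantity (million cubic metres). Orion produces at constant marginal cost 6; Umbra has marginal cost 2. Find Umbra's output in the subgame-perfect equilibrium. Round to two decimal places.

Solve by backward induction. Given q_O, the follower Umbra maximises π_U = (71 - 3q_O - 3q_U)q_U - 2q_U.
Setting the follower's marginal profit to zero, 69 - 3q_O - 6q_U = 0, i.e. q_U = (69 - 3q_O)/6.
The leader anticipates this reaction. Substituting into P = 71 - 3Q gives P = 73/2 - (3/2)q_O, so π_O = (73/2 - (3/2)q_O)q_O - 6q_O.
Maximising: ∂π_O/∂q_O = 61/2 - 3q_O = 0, giving q_O = 61/6.
Then q_U = (69 - 3·(61/6))/6 = 77/12.

6.42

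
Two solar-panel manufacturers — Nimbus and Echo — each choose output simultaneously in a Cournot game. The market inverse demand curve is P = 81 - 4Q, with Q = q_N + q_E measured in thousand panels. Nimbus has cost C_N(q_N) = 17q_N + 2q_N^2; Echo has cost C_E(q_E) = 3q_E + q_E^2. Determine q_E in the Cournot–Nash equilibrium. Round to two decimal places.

6.54

Nimbus's profit: π_N = (81 - 4Q)q_N - (17q_N + 2q_N²). Setting ∂π_N/∂q_N = 0: 64 - 12q_N - 4(q_E) = 0.
Echo's first-order condition: 78 - 10q_E - 4(q_N) = 0.
Best responses: q_N = (64 - 4q_E)/12, q_E = (78 - 4q_N)/10.
Solving the pair: q_N = 41/13, q_E = 85/13.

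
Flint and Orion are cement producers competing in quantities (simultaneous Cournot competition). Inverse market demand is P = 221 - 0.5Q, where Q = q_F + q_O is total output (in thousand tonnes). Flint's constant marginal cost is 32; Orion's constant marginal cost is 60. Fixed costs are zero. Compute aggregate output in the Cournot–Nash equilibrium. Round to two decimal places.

Flint's profit: π_F = (221 - 0.5Q)q_F - (32q_F). Setting ∂π_F/∂q_F = 0: 189 - q_F - (1/2)(q_O) = 0.
Orion's profit: π_O = (221 - 0.5Q)q_O - (60q_O). Setting ∂π_O/∂q_O = 0: 161 - q_O - (1/2)(q_F) = 0.
So q_F = (189 - (1/2)q_O) and q_O = (161 - (1/2)q_F).
Substituting one into the other gives q_F = 434/3 and q_O = 266/3.
Total output Q = 434/3 + 266/3 = 700/3.

233.33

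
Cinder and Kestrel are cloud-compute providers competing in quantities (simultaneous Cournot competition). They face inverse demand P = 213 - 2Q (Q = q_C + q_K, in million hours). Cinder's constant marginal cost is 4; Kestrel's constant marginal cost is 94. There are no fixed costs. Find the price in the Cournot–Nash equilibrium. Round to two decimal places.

103.67

Cinder's profit: π_C = (213 - 2Q)q_C - (4q_C). Setting ∂π_C/∂q_C = 0: 209 - 4q_C - 2(q_K) = 0.
Kestrel's profit: π_K = (213 - 2Q)q_K - (94q_K). Setting ∂π_K/∂q_K = 0: 119 - 4q_K - 2(q_C) = 0.
Best responses: q_C = (209 - 2q_K)/4, q_K = (119 - 2q_C)/4.
Substituting one into the other gives q_C = 299/6 and q_K = 29/6.
Total output Q = 164/3, so price P = 213 - 2·(164/3) = 311/3.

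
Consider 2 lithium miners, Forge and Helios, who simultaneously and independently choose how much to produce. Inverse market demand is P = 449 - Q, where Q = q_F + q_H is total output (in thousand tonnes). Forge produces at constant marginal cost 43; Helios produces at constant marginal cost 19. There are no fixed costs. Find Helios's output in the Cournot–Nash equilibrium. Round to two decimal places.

Forge's profit: π_F = (449 - Q)q_F - (43q_F). Setting ∂π_F/∂q_F = 0: 406 - 2q_F - (q_H) = 0.
Helios's profit: π_H = (449 - Q)q_H - (19q_H). Setting ∂π_H/∂q_H = 0: 430 - 2q_H - (q_F) = 0.
Rearranging gives the reaction functions q_F = (406 - q_H)/2 and q_H = (430 - q_F)/2.
Substituting one into the other gives q_F = 382/3 and q_H = 454/3.

151.33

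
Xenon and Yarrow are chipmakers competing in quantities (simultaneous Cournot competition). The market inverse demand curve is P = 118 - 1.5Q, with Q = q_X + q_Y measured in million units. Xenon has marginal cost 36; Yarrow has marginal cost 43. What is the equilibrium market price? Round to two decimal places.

65.67

Xenon's profit: π_X = (118 - 1.5Q)q_X - (36q_X). Setting ∂π_X/∂q_X = 0: 82 - 3q_X - (3/2)(q_Y) = 0.
Yarrow's first-order condition: 75 - 3q_Y - (3/2)(q_X) = 0.
So q_X = (82 - (3/2)q_Y)/3 and q_Y = (75 - (3/2)q_X)/3.
Substituting one into the other gives q_X = 178/9 and q_Y = 136/9.
Total output Q = 314/9, so price P = 118 - (3/2)·(314/9) = 197/3.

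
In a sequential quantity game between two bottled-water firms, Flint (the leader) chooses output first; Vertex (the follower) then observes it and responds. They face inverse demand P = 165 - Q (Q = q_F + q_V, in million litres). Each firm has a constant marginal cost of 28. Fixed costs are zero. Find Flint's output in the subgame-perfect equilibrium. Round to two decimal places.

68.50

Solve by backward induction. Given q_F, the follower Vertex maximises π_V = (165 - q_F - q_V)q_V - 28q_V.
∂π_V/∂q_V = 137 - q_F - 2q_V = 0 gives the reaction function q_V = (137 - q_F)/2.
The leader anticipates this reaction. Substituting into P = 165 - Q gives P = 193/2 - (1/2)q_F, so π_F = (193/2 - (1/2)q_F)q_F - 28q_F.
Maximising: ∂π_F/∂q_F = 137/2 - q_F = 0, giving q_F = 137/2.
Then q_V = (137 - 137/2)/2 = 137/4.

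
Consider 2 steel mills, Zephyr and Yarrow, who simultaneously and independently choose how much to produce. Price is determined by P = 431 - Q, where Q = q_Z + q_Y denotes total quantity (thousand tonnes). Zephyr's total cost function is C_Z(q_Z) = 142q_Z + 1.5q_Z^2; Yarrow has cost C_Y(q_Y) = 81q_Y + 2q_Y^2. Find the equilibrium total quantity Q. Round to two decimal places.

Zephyr's profit: π_Z = (431 - Q)q_Z - (142q_Z + (3/2)q_Z²). Setting ∂π_Z/∂q_Z = 0: 289 - 5q_Z - (q_Y) = 0.
Yarrow's profit: π_Y = (431 - Q)q_Y - (81q_Y + 2q_Y²). Setting ∂π_Y/∂q_Y = 0: 350 - 6q_Y - (q_Z) = 0.
Best responses: q_Z = (289 - q_Y)/5, q_Y = (350 - q_Z)/6.
Substituting one into the other gives q_Z = 1384/29 and q_Y = 1461/29.
Total output Q = 1384/29 + 1461/29 = 98.1034.

98.10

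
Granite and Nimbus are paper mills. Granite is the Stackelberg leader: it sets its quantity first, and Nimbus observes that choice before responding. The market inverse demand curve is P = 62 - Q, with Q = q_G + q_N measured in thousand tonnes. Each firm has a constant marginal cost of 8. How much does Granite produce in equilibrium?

27

The follower Nimbus best-responds to any q_G: π_N = (62 - Q)q_N - 8q_N.
Setting the follower's marginal profit to zero, 54 - q_G - 2q_N = 0, i.e. q_N = (54 - q_G)/2.
Granite substitutes q_N(q_G) into its own profit: π_G = q_G(62 - q_G - (54 - q_G)/2) - 8q_G = (35 - (1/2)q_G)q_G - 8q_G.
Maximising: ∂π_G/∂q_G = 27 - q_G = 0, giving q_G = 27.
Then q_N = (54 - 27)/2 = 27/2.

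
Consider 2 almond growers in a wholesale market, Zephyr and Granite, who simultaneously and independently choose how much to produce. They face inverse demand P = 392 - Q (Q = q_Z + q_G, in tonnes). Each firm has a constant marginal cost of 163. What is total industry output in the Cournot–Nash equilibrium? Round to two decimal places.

152.67

Each firm earns π_i = (392 - Q)q_i - 163q_i.
First-order condition (treating rivals' output as given): 229 - 2q_i - q_j = 0.
By symmetry each firm produces the same amount; substituting q_j = q_i yields q_i = 229/3.
Total output Q = 229/3 + 229/3 = 458/3.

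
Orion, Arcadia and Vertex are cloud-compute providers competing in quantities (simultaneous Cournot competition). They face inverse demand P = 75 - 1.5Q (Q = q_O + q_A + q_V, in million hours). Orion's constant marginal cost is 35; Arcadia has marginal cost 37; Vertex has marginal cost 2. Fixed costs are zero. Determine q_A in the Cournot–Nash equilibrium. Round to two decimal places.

0.17

Orion's profit: π_O = (75 - 1.5Q)q_O - (35q_O). Setting ∂π_O/∂q_O = 0: 40 - 3q_O - (3/2)(q_A + q_V) = 0.
Arcadia's first-order condition: 38 - 3q_A - (3/2)(q_O + q_V) = 0.
Vertex's first-order condition: 73 - 3q_V - (3/2)(q_O + q_A) = 0.
Adding the 3 conditions: 151 − 3Q − 3Q = 0, i.e. Q = 151/6.
Back-substituting: q_O = (40 − 151/4)/(3/2) = 3/2, q_A = (38 − 151/4)/(3/2) = 1/6, q_V = (73 − 151/4)/(3/2) = 47/2.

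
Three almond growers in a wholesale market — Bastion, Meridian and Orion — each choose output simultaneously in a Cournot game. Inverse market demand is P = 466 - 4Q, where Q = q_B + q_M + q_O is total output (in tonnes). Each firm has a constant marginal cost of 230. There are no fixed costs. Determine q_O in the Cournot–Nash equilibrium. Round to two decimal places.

14.75

A representative firm's profit is π_i = q_i(466 - 4Q) - 230q_i.
First-order condition (treating rivals' output as given): 236 - 8q_i - 4·Σ_{j≠i} q_j = 0.
By symmetry each firm produces the same amount; substituting Σ_{j≠i} q_j = 2q_i yields q_i = 236/16 = 59/4.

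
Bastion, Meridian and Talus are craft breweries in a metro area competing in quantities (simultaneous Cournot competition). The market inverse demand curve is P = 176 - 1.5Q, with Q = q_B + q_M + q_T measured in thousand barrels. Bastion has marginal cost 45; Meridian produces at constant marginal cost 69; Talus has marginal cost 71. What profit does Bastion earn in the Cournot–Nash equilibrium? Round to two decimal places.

Bastion's profit: π_B = (176 - 1.5Q)q_B - (45q_B). Setting ∂π_B/∂q_B = 0: 131 - 3q_B - (3/2)(q_M + q_T) = 0.
Meridian's profit: π_M = (176 - 1.5Q)q_M - (69q_M). Setting ∂π_M/∂q_M = 0: 107 - 3q_M - (3/2)(q_B + q_T) = 0.
Talus's first-order condition: 105 - 3q_T - (3/2)(q_B + q_M) = 0.
Adding the 3 first-order conditions: 343 − 6Q = 0, so Q = 343/6.
Back-substituting: q_B = (131 − 343/4)/(3/2) = 181/6, q_M = (107 − 343/4)/(3/2) = 85/6, q_T = (105 − 343/4)/(3/2) = 77/6.
Price P = 176 - (3/2)·(343/6) = 361/4.
Bastion's profit: (361/4 - 45)·(181/6) = 1365.0417.

1365.04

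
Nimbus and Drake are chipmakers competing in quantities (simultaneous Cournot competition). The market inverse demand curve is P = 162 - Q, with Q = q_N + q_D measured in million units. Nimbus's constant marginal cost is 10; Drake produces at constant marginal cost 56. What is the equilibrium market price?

76

Nimbus's profit: π_N = (162 - Q)q_N - (10q_N). Setting ∂π_N/∂q_N = 0: 152 - 2q_N - (q_D) = 0.
Drake's first-order condition: 106 - 2q_D - (q_N) = 0.
Rearranging gives the reaction functions q_N = (152 - q_D)/2 and q_D = (106 - q_N)/2.
Substituting one into the other gives q_N = 66 and q_D = 20.
Total output Q = 86, so price P = 162 - 86 = 76.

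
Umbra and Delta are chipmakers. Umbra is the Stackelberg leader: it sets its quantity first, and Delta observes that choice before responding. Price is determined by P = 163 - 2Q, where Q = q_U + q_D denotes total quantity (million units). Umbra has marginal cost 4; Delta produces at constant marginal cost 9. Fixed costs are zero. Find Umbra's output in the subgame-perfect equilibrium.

The follower Delta best-responds to any q_U: π_D = (163 - 2Q)q_D - 9q_D.
Setting the follower's marginal profit to zero, 154 - 2q_U - 4q_D = 0, i.e. q_D = (154 - 2q_U)/4.
The leader anticipates this reaction. Substituting into P = 163 - 2Q gives P = 86 - q_U, so π_U = (86 - q_U)q_U - 4q_U.
Leader FOC: 82 - 2q_U = 0, so q_U = 41.
Then q_D = (154 - 2·41)/4 = 18.

41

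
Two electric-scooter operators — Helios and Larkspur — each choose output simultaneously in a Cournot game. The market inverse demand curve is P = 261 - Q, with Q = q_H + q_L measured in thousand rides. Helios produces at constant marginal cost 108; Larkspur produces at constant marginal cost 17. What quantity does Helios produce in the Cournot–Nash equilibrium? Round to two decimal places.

20.67

Helios's profit: π_H = (261 - Q)q_H - (108q_H). Setting ∂π_H/∂q_H = 0: 153 - 2q_H - (q_L) = 0.
Larkspur's first-order condition: 244 - 2q_L - (q_H) = 0.
So q_H = (153 - q_L)/2 and q_L = (244 - q_H)/2.
Solving the pair: q_H = 62/3, q_L = 335/3.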